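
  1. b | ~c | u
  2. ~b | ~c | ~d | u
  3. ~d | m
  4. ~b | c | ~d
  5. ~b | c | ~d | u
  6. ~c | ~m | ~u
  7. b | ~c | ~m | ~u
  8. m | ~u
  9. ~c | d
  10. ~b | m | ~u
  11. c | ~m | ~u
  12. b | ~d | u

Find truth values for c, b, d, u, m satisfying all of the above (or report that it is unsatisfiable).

c = False, b = True, d = False, u = False, m = False

Try c = True:
  (~c | d) forces d = True.
  (~d | m) forces m = True.
  (~c | ~m | ~u) forces u = False.
  (b | ~c | u) forces b = True.
  clause (~b | ~c | ~d | u) is falsified — backtrack.
So c = False.
Set b = True.
  then (~b | c | ~d) forces d = False.
Try u = True:
  (m | ~u) forces m = True.
  clause (c | ~m | ~u) is falsified — backtrack.
So u = False.
Set m = False.
All clauses satisfied.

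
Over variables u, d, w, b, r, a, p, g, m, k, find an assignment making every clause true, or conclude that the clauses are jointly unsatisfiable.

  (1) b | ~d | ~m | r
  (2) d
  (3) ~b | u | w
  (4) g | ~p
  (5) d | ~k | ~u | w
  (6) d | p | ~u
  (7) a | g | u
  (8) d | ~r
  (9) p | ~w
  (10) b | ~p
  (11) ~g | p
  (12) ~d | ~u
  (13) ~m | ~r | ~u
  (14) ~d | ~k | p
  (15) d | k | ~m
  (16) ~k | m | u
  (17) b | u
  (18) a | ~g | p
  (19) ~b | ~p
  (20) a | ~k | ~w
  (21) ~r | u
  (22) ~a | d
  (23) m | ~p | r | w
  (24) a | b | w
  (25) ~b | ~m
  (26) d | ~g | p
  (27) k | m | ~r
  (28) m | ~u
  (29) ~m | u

The formula is unsatisfiable.

Case d = True:
  (~d | ~u) forces u = False.
  (b | u) forces b = True.
  (~b | u | w) forces w = True.
  (p | ~w) forces p = True.
  Clause (~b | ~p) is falsified — contradiction.
Case d = False:
  Clause (d) is falsified — contradiction.
Both cases fail, so the formula is unsatisfiable.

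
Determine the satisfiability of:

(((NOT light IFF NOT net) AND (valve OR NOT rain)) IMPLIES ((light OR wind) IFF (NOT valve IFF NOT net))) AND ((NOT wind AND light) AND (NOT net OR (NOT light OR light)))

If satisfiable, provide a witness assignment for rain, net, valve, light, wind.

rain = False; net = False; valve = True; light = True; wind = False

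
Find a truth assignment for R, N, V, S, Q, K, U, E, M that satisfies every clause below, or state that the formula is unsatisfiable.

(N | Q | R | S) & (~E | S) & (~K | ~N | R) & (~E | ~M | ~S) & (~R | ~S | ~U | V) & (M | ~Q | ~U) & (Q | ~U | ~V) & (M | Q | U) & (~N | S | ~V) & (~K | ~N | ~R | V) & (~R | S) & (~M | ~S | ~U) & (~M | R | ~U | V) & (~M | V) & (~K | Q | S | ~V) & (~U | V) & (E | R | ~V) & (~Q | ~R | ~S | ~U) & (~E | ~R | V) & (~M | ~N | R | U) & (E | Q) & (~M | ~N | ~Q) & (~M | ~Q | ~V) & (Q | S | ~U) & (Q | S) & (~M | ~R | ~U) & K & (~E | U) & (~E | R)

R = True; N = False; V = True; S = True; Q = True; K = True; U = False; E = False; M = False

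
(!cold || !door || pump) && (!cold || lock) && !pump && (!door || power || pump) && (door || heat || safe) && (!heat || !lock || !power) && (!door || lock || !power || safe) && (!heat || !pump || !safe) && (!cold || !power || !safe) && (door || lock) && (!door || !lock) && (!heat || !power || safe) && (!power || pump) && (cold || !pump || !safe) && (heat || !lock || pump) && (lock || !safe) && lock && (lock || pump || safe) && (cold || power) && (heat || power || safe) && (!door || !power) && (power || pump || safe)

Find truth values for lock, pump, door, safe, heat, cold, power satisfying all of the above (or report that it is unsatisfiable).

lock: True; pump: False; door: False; safe: True; heat: True; cold: True; power: False

Unit clause (!pump) forces pump = False.
In (!power || pump) only !power is left, so power = False.
Unit clause (lock) forces lock = True.
In (cold || power) only cold is left, so cold = True.
In (power || pump || safe) only safe is left, so safe = True.
In (!cold || !door || pump) only !door is left, so door = False.
In (heat || !lock || pump) only heat is left, so heat = True.
All clauses satisfied.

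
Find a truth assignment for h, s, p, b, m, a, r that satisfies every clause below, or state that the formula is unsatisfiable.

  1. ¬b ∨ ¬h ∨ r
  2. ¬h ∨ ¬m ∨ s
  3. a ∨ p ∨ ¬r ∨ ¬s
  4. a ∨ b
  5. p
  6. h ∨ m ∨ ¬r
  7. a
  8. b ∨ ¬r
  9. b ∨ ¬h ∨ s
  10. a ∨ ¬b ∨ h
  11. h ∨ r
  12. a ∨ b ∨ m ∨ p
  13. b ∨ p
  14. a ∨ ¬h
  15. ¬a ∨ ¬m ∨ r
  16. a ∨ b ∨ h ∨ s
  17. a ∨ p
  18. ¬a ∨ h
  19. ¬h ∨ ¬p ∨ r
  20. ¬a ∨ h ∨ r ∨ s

h: True, s: False, p: True, b: True, m: False, a: True, r: True

Unit clause (p) forces p = True.
Unit clause (a) forces a = True.
In (¬a ∨ h) only h is left, so h = True.
In (¬h ∨ ¬p ∨ r) only r is left, so r = True.
In (b ∨ ¬r) only b is left, so b = True.
Set s = False.
  then (¬h ∨ ¬m ∨ s) forces m = False.
All clauses satisfied.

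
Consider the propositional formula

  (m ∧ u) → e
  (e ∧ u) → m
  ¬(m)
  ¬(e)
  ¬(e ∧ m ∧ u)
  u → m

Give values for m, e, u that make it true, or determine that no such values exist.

Unit clause (¬m) forces m = False.
Unit clause (¬e) forces e = False.
In (m ∨ ¬u) only ¬u is left, so u = False.
Check each clause:
  (¬m): ¬m holds.
  (¬e): ¬e holds.
  (¬e ∨ ¬m ∨ ¬u): ¬e holds.
  (¬e ∨ m ∨ ¬u): ¬e holds.
  (e ∨ ¬m ∨ ¬u): ¬m holds.
  (m ∨ ¬u): ¬u holds.
All clauses satisfied.

m = False, e = False, u = False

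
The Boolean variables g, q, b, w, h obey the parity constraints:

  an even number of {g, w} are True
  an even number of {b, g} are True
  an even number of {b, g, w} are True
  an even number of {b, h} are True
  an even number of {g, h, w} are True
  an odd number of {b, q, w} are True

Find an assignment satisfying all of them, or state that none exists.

g = False; q = True; b = False; w = False; h = False

{g, w}: 0 true → even ✓
{b, g}: 0 true → even ✓
{b, g, w}: 0 true → even ✓
{b, h}: 0 true → even ✓
{g, h, w}: 0 true → even ✓
{b, q, w}: 1 true → odd ✓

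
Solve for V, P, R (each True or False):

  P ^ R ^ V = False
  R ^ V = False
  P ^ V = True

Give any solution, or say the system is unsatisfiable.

V: True, P: False, R: True

P ^ R ^ V = F ^ T ^ T = False ✓
R ^ V = T ^ T = False ✓
P ^ V = F ^ T = True ✓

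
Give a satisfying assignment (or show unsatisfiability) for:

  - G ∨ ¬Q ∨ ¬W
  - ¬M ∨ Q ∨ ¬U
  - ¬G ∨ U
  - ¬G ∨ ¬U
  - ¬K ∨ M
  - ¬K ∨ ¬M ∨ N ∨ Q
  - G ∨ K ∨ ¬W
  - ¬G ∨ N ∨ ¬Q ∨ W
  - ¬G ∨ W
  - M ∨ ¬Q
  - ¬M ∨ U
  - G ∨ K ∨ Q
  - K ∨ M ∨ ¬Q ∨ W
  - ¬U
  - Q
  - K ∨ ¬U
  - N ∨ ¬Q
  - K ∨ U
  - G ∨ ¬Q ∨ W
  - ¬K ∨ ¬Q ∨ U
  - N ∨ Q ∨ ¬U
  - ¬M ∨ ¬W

The formula is unsatisfiable.

Case Q = True:
  (M ∨ ¬Q) forces M = True.
  (¬M ∨ U) forces U = True.
  Clause (¬U) is falsified — contradiction.
Case Q = False:
  Clause (Q) is falsified — contradiction.
Both cases fail, so the formula is unsatisfiable.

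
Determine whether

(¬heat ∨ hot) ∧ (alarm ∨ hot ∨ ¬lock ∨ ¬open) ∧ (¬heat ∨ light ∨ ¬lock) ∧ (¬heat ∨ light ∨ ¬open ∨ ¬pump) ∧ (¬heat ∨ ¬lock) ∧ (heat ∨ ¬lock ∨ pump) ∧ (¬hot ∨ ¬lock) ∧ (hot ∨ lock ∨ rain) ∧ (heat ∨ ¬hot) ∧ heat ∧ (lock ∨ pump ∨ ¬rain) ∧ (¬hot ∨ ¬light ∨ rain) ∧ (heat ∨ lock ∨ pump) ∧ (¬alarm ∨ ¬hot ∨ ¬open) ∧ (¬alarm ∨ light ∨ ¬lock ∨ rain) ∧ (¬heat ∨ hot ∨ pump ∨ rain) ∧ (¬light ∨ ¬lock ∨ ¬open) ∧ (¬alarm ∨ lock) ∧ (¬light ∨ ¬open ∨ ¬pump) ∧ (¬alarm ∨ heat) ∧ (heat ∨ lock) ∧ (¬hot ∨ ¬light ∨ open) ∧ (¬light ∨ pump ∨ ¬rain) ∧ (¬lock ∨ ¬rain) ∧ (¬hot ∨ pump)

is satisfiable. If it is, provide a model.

open=F; rain=T; lock=F; light=F; hot=T; pump=T; alarm=F; heat=T

Unit clause (heat) forces heat = True.
In (¬heat ∨ hot) only hot is left, so hot = True.
In (¬heat ∨ ¬lock) only ¬lock is left, so lock = False.
In (¬alarm ∨ lock) only ¬alarm is left, so alarm = False.
In (¬hot ∨ pump) only pump is left, so pump = True.
Set open = False.
  then (¬hot ∨ ¬light ∨ open) forces light = False.
Set rain = True.
All clauses satisfied.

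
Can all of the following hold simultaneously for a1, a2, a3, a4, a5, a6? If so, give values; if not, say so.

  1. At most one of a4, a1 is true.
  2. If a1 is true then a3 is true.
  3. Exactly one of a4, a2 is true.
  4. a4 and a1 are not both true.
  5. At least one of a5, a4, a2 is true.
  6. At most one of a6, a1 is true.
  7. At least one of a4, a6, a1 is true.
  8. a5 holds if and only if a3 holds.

a1 = False; a2 = True; a3 = False; a4 = False; a5 = False; a6 = True

  (1) {a4, a1}: 0 true — at most one ✓
  (2) a1=F ⇒ a3: vacuous ✓
  (3) {a4, a2}: 1 true — exactly one ✓
  (4) a4=F, a1=F — not both ✓
  (5) {a5, a4, a2}: 1 true — at least one ✓
  (6) {a6, a1}: 1 true — at most one ✓
  (7) {a4, a6, a1}: 1 true — at least one ✓
  (8) a5=F, a3=F — same ✓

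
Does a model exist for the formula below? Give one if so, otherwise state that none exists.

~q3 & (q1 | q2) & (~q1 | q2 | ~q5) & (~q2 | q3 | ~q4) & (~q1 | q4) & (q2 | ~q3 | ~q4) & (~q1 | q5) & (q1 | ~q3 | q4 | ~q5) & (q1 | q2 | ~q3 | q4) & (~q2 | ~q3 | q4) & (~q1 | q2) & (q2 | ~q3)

Unit clause (~q3) forces q3 = False.
Try q1 = True:
  (~q1 | q4) forces q4 = True.
  (~q2 | q3 | ~q4) forces q2 = False.
  clause (~q1 | q2) is falsified — backtrack.
So q1 = False.
  then (q1 | q2) forces q2 = True.
  then (~q2 | q3 | ~q4) forces q4 = False.
Set q5 = False.
All clauses satisfied.

q1=F, q2=T, q3=F, q4=F, q5=F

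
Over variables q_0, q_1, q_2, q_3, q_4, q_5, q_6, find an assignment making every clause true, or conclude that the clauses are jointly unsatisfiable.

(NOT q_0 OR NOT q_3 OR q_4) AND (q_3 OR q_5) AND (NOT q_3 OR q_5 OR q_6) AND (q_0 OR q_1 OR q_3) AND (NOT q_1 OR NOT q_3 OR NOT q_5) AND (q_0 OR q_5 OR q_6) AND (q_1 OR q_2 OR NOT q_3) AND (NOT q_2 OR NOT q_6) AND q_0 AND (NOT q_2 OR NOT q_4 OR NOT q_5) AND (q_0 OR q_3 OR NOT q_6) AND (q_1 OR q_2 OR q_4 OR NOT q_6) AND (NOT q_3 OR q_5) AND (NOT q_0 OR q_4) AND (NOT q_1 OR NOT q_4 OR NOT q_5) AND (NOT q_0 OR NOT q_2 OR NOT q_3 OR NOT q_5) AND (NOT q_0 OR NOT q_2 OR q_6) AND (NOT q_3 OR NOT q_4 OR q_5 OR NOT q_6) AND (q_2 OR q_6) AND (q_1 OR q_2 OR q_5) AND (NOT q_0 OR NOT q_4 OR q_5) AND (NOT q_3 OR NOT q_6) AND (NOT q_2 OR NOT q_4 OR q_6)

q_0: True, q_1: False, q_2: False, q_3: False, q_4: True, q_5: True, q_6: True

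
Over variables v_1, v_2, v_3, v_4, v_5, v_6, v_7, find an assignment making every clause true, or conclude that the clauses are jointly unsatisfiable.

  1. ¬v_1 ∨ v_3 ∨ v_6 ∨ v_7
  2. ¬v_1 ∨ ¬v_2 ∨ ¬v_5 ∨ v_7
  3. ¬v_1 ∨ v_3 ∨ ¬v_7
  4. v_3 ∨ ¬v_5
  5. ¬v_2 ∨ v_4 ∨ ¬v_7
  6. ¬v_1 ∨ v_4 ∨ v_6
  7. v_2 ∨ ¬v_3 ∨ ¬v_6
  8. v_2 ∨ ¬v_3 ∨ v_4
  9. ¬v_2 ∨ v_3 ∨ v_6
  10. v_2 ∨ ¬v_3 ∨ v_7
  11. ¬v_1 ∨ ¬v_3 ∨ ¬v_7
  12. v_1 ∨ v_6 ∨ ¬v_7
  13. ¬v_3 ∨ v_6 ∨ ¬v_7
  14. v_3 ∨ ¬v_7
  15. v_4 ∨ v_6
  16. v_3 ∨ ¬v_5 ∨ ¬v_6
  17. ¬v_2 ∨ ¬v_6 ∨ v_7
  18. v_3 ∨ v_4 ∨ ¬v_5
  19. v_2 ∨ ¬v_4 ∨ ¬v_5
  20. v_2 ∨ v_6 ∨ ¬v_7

v_1 = False, v_2 = False, v_3 = False, v_4 = False, v_5 = False, v_6 = True, v_7 = False

Set v_1 = False.
Set v_2 = False.
Try v_3 = True:
  (v_2 ∨ ¬v_3 ∨ ¬v_6) forces v_6 = False.
  (v_2 ∨ ¬v_3 ∨ v_4) forces v_4 = True.
  (v_2 ∨ ¬v_3 ∨ v_7) forces v_7 = True.
  clause (v_1 ∨ v_6 ∨ ¬v_7) is falsified — backtrack.
So v_3 = False.
  then (v_3 ∨ ¬v_5) forces v_5 = False.
  then (v_3 ∨ ¬v_7) forces v_7 = False.
Set v_4 = False.
  then (v_4 ∨ v_6) forces v_6 = True.
All clauses satisfied.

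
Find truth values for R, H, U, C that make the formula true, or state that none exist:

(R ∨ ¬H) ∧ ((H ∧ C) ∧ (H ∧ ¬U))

R = True; H = True; U = False; C = True

  R ∨ ¬H = True
    ¬H = False
  (H ∧ C) ∧ (H ∧ ¬U) = True
    H ∧ C = True
    H ∧ ¬U = True
      ¬U = True
Both conjuncts True, so the formula holds.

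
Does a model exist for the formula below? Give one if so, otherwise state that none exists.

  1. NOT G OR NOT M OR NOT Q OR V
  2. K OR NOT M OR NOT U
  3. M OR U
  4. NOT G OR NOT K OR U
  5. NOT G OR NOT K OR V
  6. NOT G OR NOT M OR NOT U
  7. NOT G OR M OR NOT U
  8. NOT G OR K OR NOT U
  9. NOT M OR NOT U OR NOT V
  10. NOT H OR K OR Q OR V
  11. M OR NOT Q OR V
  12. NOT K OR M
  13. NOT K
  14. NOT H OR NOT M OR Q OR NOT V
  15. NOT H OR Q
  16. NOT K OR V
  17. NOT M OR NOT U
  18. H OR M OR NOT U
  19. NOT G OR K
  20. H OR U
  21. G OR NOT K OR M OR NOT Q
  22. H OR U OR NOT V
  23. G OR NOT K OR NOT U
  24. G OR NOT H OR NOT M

Unit clause (NOT K) forces K = False.
In (NOT G OR K) only NOT G is left, so G = False.
Set V = True.
Try H = False:
  (H OR U) forces U = True.
  (K OR NOT M OR NOT U) forces M = False.
  clause (H OR M OR NOT U) is falsified — backtrack.
So H = True.
  then (NOT H OR Q) forces Q = True.
  then (G OR NOT H OR NOT M) forces M = False.
  then (M OR U) forces U = True.
All clauses satisfied.

G=F; V=T; H=T; M=F; K=F; Q=T; U=T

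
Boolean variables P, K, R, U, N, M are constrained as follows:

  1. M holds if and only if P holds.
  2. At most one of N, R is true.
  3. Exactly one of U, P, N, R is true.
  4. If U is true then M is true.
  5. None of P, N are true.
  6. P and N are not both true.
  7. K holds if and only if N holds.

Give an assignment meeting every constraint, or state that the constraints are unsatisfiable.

P: False, K: False, R: True, U: False, N: False, M: False

  (1) M=F, P=F — same ✓
  (2) {N, R}: 1 true — at most one ✓
  (3) {U, P, N, R}: 1 true — exactly one ✓
  (4) U=F ⇒ M: vacuous ✓
  (5) {P, N}: 0 true — none ✓
  (6) P=F, N=F — not both ✓
  (7) K=F, N=F — same ✓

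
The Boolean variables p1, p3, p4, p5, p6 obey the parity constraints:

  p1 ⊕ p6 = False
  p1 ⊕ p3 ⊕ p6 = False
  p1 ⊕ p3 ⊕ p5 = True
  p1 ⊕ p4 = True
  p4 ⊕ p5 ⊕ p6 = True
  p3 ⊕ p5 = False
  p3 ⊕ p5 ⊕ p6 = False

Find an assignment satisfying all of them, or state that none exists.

Adding constraints 1, 3, 7 mod 2: every variable appears an even number of times on the left, so the left side is 0.
But the right sides sum to 1 (mod 2). 0 ≠ 1 — the system is inconsistent.

No satisfying assignment exists.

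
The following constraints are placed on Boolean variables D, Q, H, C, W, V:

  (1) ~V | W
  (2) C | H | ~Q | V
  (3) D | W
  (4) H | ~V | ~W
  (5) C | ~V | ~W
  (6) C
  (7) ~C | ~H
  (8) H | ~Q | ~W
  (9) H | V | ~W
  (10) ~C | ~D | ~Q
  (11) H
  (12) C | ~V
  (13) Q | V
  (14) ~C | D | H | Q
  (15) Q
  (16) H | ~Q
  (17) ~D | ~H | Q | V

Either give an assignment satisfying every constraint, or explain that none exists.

Case H = True:
  (C) forces C = True.
  Clause (~C | ~H) is falsified — contradiction.
Case H = False:
  Clause (H) is falsified — contradiction.
Both cases fail, so the formula is unsatisfiable.

No satisfying assignment exists.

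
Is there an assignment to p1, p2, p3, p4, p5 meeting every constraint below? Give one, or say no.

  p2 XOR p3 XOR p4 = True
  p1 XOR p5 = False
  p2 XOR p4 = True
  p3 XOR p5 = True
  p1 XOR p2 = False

p1=T; p2=T; p3=F; p4=F; p5=T

p2 XOR p3 XOR p4 = T XOR F XOR F = True ✓
p1 XOR p5 = T XOR T = False ✓
p2 XOR p4 = T XOR F = True ✓
p3 XOR p5 = F XOR T = True ✓
p1 XOR p2 = T XOR T = False ✓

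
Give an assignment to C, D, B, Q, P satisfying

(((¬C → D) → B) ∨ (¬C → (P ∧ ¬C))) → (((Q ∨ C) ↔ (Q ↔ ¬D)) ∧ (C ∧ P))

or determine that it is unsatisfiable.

C = True, D = False, B = False, Q = True, P = True

  (((¬C → D) → B) ∨ (¬C → (P ∧ ¬C))) → (((Q ∨ C) ↔ (Q ↔ ¬D)) ∧ (C ∧ P)) = True
    ((¬C → D) → B) ∨ (¬C → (P ∧ ¬C)) = True
      (¬C → D) → B = False
        ¬C → D = True
          ¬C = False
      ¬C → (P ∧ ¬C) = True
        ¬C = False
        P ∧ ¬C = False
          ¬C = False
    ((Q ∨ C) ↔ (Q ↔ ¬D)) ∧ (C ∧ P) = True
      (Q ∨ C) ↔ (Q ↔ ¬D) = True
        Q ∨ C = True
        Q ↔ ¬D = True
          ¬D = True
      C ∧ P = True
The formula evaluates to True.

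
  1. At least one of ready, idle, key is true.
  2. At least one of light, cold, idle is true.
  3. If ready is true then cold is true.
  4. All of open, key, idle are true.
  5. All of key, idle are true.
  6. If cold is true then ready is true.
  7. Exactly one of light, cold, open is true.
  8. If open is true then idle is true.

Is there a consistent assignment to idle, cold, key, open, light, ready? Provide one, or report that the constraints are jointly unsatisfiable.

idle = True; cold = False; key = True; open = True; light = False; ready = False

  (1) {ready, idle, key}: 2 true — at least one ✓
  (2) {light, cold, idle}: 1 true — at least one ✓
  (3) ready=F ⇒ cold: vacuous ✓
  (4) {open, key, idle}: all 3 true ✓
  (5) {key, idle}: all 2 true ✓
  (6) cold=F ⇒ ready: vacuous ✓
  (7) {light, cold, open}: 1 true — exactly one ✓
  (8) open=T ⇒ idle: T ✓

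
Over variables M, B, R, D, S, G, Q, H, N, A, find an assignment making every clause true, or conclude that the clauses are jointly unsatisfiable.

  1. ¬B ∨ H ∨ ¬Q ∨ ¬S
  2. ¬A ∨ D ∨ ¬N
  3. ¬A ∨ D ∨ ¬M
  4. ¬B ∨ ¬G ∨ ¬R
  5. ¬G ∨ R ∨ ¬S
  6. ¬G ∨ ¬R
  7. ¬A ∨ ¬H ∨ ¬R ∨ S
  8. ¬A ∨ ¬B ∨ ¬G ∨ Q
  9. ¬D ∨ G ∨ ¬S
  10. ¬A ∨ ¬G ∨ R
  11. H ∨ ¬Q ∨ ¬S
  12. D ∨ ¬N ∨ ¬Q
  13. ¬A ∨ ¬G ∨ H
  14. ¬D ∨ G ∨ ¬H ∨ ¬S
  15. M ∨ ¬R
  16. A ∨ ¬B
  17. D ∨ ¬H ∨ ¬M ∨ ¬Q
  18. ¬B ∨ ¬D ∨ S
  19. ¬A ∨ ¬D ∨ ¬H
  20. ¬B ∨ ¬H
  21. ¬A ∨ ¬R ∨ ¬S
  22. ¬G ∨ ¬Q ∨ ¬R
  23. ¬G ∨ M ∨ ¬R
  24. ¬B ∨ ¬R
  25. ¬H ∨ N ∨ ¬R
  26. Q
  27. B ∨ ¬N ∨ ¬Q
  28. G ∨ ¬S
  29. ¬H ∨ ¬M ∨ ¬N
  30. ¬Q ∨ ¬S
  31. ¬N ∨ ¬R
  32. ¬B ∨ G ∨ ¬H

M = False, B = False, R = False, D = True, S = False, G = False, Q = True, H = True, N = False, A = False

Unit clause (Q) forces Q = True.
In (¬Q ∨ ¬S) only ¬S is left, so S = False.
Set M = False.
  then (M ∨ ¬R) forces R = False.
Set B = False.
  then (B ∨ ¬N ∨ ¬Q) forces N = False.
Set D = True.
Set G = False.
Set H = True.
  then (¬A ∨ ¬D ∨ ¬H) forces A = False.
All clauses satisfied.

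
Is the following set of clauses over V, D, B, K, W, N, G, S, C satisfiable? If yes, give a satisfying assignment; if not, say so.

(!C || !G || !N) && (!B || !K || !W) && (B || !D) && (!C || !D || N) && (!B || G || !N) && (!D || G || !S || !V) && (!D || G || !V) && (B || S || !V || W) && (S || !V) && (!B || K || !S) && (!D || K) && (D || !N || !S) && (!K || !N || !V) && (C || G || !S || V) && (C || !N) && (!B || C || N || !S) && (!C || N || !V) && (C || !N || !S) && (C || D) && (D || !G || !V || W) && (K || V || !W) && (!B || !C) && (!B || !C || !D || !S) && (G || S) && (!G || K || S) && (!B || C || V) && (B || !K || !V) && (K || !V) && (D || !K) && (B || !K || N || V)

Set V = False.
Try D = True:
  (B || !D) forces B = True.
  (!D || K) forces K = True.
  (!B || !K || !W) forces W = False.
  (!B || !C) forces C = False.
  clause (!B || C || V) is falsified — backtrack.
So D = False.
  then (C || D) forces C = True.
  then (!B || !C) forces B = False.
  then (D || !K) forces K = False.
  then (K || V || !W) forces W = False.
Set N = False.
Set G = True.
  then (!G || K || S) forces S = True.
All clauses satisfied.

V=F, D=F, B=F, K=F, W=F, N=F, G=T, S=T, C=T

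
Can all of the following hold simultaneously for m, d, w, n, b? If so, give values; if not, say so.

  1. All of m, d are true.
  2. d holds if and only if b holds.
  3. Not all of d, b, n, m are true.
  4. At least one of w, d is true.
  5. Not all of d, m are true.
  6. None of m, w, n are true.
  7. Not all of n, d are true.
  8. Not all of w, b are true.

UNSATISFIABLE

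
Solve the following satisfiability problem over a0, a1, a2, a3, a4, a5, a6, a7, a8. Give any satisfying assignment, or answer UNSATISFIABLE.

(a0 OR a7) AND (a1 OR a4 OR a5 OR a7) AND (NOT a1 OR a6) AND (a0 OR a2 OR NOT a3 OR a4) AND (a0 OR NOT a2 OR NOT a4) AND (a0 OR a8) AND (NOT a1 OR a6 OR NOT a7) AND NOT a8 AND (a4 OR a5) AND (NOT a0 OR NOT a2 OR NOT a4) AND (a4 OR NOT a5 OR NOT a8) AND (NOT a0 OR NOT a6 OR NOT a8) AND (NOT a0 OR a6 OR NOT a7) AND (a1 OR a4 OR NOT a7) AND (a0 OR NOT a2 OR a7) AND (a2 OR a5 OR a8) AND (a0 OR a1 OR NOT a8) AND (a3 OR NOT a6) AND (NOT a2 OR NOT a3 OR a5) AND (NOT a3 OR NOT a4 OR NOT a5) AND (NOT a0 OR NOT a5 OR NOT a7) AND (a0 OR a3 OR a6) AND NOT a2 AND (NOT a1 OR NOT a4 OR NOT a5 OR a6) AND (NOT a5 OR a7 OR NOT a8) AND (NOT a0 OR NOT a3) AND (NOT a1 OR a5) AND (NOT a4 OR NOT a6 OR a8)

a0 = True, a1 = False, a2 = False, a3 = False, a4 = False, a5 = True, a6 = False, a7 = False, a8 = False

Unit clause (NOT a8) forces a8 = False.
Unit clause (NOT a2) forces a2 = False.
In (a0 OR a8) only a0 is left, so a0 = True.
In (a2 OR a5 OR a8) only a5 is left, so a5 = True.
In (NOT a0 OR NOT a5 OR NOT a7) only NOT a7 is left, so a7 = False.
In (NOT a0 OR NOT a3) only NOT a3 is left, so a3 = False.
In (a3 OR NOT a6) only NOT a6 is left, so a6 = False.
In (NOT a1 OR a6) only NOT a1 is left, so a1 = False.
Set a4 = False.
All clauses satisfied.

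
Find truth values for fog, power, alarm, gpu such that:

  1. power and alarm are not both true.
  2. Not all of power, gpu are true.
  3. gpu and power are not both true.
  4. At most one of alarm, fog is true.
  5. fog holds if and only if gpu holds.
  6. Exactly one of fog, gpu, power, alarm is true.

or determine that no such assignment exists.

fog = False, power = False, alarm = True, gpu = False

  (1) power=F, alarm=T — not both ✓
  (2) {power, gpu}: 0/2 true — not all ✓
  (3) gpu=F, power=F — not both ✓
  (4) {alarm, fog}: 1 true — at most one ✓
  (5) fog=F, gpu=F — same ✓
  (6) {fog, gpu, power, alarm}: 1 true — exactly one ✓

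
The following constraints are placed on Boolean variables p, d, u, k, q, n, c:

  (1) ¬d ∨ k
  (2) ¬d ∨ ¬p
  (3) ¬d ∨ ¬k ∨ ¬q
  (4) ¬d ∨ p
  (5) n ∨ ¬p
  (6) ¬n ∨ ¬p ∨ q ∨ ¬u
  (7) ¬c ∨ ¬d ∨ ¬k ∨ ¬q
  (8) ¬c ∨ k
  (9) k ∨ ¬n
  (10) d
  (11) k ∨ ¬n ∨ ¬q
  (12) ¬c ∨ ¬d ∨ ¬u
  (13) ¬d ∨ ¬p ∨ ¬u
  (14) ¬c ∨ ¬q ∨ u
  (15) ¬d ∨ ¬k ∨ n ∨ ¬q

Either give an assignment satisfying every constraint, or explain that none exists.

Case p = True:
  (¬d ∨ ¬p) forces d = False.
  Clause (d) is falsified — contradiction.
Case p = False:
  (¬d ∨ p) forces d = False.
  Clause (d) is falsified — contradiction.
Both cases fail, so the formula is unsatisfiable.

No satisfying assignment exists.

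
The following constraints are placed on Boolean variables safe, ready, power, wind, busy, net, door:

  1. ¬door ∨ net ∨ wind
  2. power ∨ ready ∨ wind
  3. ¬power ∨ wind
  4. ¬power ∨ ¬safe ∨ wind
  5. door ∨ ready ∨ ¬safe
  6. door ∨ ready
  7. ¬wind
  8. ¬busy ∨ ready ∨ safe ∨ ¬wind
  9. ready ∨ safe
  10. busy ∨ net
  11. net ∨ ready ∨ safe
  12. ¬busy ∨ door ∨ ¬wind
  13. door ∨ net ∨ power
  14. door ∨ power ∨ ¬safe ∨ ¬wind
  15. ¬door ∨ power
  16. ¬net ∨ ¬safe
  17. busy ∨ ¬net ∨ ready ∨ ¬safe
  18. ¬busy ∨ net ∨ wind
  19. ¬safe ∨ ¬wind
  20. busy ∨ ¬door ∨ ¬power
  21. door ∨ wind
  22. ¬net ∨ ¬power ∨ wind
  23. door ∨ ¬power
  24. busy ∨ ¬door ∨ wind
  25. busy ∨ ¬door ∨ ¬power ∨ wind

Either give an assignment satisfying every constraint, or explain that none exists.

Case wind = True:
  Clause (¬wind) is falsified — contradiction.
Case wind = False:
  (¬power ∨ wind) forces power = False.
  (power ∨ ready ∨ wind) forces ready = True.
  (¬door ∨ power) forces door = False.
  Clause (door ∨ wind) is falsified — contradiction.
Both cases fail, so the formula is unsatisfiable.

No satisfying assignment exists.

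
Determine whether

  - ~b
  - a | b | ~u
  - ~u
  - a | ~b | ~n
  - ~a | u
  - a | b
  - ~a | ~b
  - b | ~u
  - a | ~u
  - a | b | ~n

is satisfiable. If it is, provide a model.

The formula is unsatisfiable.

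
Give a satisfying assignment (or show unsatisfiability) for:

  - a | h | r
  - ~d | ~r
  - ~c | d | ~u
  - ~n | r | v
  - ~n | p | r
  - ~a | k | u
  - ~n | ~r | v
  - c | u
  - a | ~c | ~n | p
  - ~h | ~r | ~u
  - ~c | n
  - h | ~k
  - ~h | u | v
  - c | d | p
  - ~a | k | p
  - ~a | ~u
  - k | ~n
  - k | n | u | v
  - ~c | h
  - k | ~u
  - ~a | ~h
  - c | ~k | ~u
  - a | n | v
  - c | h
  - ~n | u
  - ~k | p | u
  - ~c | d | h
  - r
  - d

Case r = True:
  (~d | ~r) forces d = False.
  Clause (d) is falsified — contradiction.
Case r = False:
  Clause (r) is falsified — contradiction.
Both cases fail, so the formula is unsatisfiable.

Unsatisfiable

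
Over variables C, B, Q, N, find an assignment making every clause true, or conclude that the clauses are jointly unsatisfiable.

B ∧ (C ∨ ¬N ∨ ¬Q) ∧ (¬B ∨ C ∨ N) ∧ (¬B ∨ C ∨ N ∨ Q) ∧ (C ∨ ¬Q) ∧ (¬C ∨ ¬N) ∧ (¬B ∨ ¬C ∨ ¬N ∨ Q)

C: True; B: True; Q: False; N: False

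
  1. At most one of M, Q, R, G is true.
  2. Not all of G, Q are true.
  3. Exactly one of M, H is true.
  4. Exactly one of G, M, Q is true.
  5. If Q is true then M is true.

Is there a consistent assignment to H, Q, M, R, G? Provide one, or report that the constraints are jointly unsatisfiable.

H = True; Q = False; M = False; R = False; G = True

  (1) {M, Q, R, G}: 1 true — at most one ✓
  (2) {G, Q}: 1/2 true — not all ✓
  (3) {M, H}: 1 true — exactly one ✓
  (4) {G, M, Q}: 1 true — exactly one ✓
  (5) Q=F ⇒ M: vacuous ✓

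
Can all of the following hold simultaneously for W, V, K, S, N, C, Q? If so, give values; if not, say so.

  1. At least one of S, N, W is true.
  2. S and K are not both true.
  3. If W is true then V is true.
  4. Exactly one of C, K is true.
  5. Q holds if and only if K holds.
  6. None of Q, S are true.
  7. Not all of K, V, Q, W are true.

W=F, V=F, K=F, S=F, N=T, C=T, Q=F

  (1) {S, N, W}: 1 true — at least one ✓
  (2) S=F, K=F — not both ✓
  (3) W=F ⇒ V: vacuous ✓
  (4) {C, K}: 1 true — exactly one ✓
  (5) Q=F, K=F — same ✓
  (6) {Q, S}: 0 true — none ✓
  (7) {K, V, Q, W}: 0/4 true — not all ✓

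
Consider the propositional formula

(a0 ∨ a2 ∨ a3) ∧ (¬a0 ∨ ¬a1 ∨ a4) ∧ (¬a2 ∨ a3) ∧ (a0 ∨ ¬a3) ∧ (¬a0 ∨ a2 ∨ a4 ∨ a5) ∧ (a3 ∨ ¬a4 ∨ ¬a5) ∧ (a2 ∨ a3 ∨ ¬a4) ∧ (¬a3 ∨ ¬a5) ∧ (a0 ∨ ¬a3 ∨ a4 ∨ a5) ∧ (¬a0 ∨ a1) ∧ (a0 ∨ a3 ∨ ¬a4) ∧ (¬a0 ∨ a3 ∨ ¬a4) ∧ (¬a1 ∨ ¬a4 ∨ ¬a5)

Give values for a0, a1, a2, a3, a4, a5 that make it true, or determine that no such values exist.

a0 = True; a1 = True; a2 = False; a3 = True; a4 = True; a5 = False

Try a0 = False:
  (a0 ∨ ¬a3) forces a3 = False.
  (a0 ∨ a2 ∨ a3) forces a2 = True.
  clause (¬a2 ∨ a3) is falsified — backtrack.
So a0 = True.
  then (¬a0 ∨ a1) forces a1 = True.
  then (¬a0 ∨ ¬a1 ∨ a4) forces a4 = True.
  then (¬a0 ∨ a3 ∨ ¬a4) forces a3 = True.
  then (¬a1 ∨ ¬a4 ∨ ¬a5) forces a5 = False.
Set a2 = False.
All clauses satisfied.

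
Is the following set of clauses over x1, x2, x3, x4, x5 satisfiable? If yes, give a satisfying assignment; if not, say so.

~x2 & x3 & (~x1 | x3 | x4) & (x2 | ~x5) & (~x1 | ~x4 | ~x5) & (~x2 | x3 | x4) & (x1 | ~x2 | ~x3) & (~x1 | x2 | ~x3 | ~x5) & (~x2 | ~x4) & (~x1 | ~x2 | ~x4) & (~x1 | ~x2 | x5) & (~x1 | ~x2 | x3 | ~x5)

x1: False; x2: False; x3: True; x4: False; x5: False

Unit clause (~x2) forces x2 = False.
Unit clause (x3) forces x3 = True.
In (x2 | ~x5) only ~x5 is left, so x5 = False.
Set x1 = False.
Set x4 = False.
All clauses satisfied.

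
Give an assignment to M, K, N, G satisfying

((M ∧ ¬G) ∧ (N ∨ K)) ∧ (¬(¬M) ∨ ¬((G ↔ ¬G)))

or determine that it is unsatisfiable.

M: True, K: True, N: True, G: False

  (M ∧ ¬G) ∧ (N ∨ K) = True
    M ∧ ¬G = True
      ¬G = True
    N ∨ K = True
  ¬(¬M) ∨ ¬((G ↔ ¬G)) = True
    ¬(¬M) = True
      ¬M = False
    ¬((G ↔ ¬G)) = True
      G ↔ ¬G = False
        ¬G = True
Both conjuncts True, so the formula holds.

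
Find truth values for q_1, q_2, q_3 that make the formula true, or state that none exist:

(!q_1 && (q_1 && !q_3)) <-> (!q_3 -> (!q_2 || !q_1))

q_1: True; q_2: True; q_3: False

  (!q_1 && (q_1 && !q_3)) <-> (!q_3 -> (!q_2 || !q_1)) = True
    !q_1 && (q_1 && !q_3) = False
      !q_1 = False
      q_1 && !q_3 = True
        !q_3 = True
    !q_3 -> (!q_2 || !q_1) = False
      !q_3 = True
      !q_2 || !q_1 = False
        !q_2 = False
        !q_1 = False
The formula evaluates to True.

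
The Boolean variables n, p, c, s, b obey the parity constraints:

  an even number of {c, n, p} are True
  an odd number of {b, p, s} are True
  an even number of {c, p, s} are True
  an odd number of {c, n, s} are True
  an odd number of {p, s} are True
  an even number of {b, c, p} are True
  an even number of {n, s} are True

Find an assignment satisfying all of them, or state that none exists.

n: False, p: True, c: True, s: False, b: False

{c, n, p}: 2 true → even ✓
{b, p, s}: 1 true → odd ✓
{c, p, s}: 2 true → even ✓
{c, n, s}: 1 true → odd ✓
{p, s}: 1 true → odd ✓
{b, c, p}: 2 true → even ✓
{n, s}: 0 true → even ✓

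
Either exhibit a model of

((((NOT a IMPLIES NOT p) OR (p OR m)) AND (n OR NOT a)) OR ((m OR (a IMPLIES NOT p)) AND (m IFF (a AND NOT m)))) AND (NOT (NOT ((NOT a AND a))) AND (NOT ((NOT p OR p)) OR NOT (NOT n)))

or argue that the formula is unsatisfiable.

The conjunct NOT (NOT ((NOT a AND a))) is unsatisfiable on its own:
  a=F: evaluates to False.
  a=T: evaluates to False.
So the whole conjunction is unsatisfiable.

Unsatisfiable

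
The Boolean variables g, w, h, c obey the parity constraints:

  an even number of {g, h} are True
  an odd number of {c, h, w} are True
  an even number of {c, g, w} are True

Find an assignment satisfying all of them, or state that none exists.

Unsatisfiable

Adding constraints 1, 2, 3 mod 2: every variable appears an even number of times on the left, so the left side is 0.
But the right sides sum to 1 (mod 2). 0 ≠ 1 — the system is inconsistent.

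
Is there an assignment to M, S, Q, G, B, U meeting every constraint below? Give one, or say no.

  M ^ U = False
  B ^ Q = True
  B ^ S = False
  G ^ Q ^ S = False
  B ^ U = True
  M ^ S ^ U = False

M: True, S: False, Q: True, G: True, B: False, U: True

M ^ U = T ^ T = False ✓
B ^ Q = F ^ T = True ✓
B ^ S = F ^ F = False ✓
G ^ Q ^ S = T ^ T ^ F = False ✓
B ^ U = F ^ T = True ✓
M ^ S ^ U = T ^ F ^ T = False ✓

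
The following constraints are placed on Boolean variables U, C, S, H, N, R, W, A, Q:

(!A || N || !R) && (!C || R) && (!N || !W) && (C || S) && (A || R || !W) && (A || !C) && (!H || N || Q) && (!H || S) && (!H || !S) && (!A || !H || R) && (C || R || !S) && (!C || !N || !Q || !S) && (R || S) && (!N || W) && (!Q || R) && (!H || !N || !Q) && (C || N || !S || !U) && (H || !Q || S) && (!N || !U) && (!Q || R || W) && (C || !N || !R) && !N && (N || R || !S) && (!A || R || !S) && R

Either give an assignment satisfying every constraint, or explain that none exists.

Unit clause (!N) forces N = False.
Unit clause (R) forces R = True.
In (!A || N || !R) only !A is left, so A = False.
In (A || !C) only !C is left, so C = False.
In (C || S) only S is left, so S = True.
In (!H || !S) only !H is left, so H = False.
In (C || N || !S || !U) only !U is left, so U = False.
Set W = True.
Set Q = False.
All clauses satisfied.

U=F; C=F; S=T; H=F; N=F; R=T; W=T; A=F; Q=F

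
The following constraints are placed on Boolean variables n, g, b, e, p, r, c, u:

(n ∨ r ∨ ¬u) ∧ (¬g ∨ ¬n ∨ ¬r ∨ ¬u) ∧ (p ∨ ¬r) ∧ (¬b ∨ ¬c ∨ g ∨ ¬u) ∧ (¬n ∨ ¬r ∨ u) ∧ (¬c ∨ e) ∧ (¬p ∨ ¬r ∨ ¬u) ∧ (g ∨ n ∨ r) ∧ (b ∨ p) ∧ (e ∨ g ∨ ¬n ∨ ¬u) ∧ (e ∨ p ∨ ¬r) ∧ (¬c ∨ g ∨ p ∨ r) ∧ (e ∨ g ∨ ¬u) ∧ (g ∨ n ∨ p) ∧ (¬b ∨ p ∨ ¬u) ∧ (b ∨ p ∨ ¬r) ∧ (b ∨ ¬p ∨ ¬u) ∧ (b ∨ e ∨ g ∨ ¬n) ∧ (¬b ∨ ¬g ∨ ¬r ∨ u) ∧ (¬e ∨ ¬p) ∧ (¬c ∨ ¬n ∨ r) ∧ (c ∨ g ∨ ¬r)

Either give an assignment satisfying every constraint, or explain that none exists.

Set n = True.
Set g = True.
Set b = True.
Set e = False.
  then (¬c ∨ e) forces c = False.
Set p = True.
Try r = True:
  (¬g ∨ ¬n ∨ ¬r ∨ ¬u) forces u = False.
  clause (¬n ∨ ¬r ∨ u) is falsified — backtrack.
So r = False.
Set u = False.
All clauses satisfied.

n = True; g = True; b = True; e = False; p = True; r = False; c = False; u = False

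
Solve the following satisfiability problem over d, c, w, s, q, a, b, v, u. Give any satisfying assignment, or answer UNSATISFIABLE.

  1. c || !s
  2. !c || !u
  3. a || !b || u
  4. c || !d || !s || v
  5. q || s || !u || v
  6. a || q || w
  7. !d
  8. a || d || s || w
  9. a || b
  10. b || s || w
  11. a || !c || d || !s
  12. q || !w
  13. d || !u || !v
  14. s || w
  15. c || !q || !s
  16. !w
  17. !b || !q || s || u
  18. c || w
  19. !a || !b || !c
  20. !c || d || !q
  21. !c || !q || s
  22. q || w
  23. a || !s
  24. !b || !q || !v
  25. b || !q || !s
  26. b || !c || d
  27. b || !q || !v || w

No satisfying assignment exists.

Case d = True:
  Clause (!d) is falsified — contradiction.
Case d = False:
  (!w) forces w = False.
  (s || w) forces s = True.
  (c || !s) forces c = True.
  (!c || !u) forces u = False.
  (a || !c || d || !s) forces a = True.
  (!a || !b || !c) forces b = False.
  Clause (b || !c || d) is falsified — contradiction.
Both cases fail, so the formula is unsatisfiable.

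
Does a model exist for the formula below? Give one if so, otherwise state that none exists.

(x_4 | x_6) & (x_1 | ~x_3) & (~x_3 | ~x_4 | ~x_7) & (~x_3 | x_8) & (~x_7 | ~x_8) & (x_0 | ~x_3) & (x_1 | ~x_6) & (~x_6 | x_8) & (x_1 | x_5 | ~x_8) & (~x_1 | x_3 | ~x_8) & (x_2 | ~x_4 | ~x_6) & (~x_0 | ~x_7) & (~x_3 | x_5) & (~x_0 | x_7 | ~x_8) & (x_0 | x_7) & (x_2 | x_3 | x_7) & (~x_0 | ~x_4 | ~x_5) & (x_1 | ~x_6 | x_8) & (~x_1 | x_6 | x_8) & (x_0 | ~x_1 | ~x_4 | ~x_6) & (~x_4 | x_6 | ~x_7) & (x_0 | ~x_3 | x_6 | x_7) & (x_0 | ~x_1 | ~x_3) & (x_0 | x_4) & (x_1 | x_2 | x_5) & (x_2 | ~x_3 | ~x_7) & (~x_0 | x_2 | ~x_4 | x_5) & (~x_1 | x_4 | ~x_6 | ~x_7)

Set x_0 = True.
  then (~x_0 | ~x_7) forces x_7 = False.
  then (~x_0 | x_7 | ~x_8) forces x_8 = False.
  then (~x_3 | x_8) forces x_3 = False.
  then (~x_6 | x_8) forces x_6 = False.
  then (x_2 | x_3 | x_7) forces x_2 = True.
  then (~x_1 | x_6 | x_8) forces x_1 = False.
  then (x_4 | x_6) forces x_4 = True.
  then (~x_0 | ~x_4 | ~x_5) forces x_5 = False.
All clauses satisfied.

x_0 = True; x_1 = False; x_2 = True; x_3 = False; x_4 = True; x_5 = False; x_6 = False; x_7 = False; x_8 = False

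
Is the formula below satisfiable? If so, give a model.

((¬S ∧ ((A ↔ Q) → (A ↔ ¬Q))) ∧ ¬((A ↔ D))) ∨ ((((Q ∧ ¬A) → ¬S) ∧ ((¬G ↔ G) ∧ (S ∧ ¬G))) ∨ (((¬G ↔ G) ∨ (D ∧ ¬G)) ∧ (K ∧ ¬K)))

A: False, D: True, Q: True, G: False, K: True, S: False

  ((¬S ∧ ((A ↔ Q) → (A ↔ ¬Q))) ∧ ¬((A ↔ D))) ∨ ((((Q ∧ ¬A) → ¬S) ∧ ((¬G ↔ G) ∧ (S ∧ ¬G))) ∨ (((¬G ↔ G) ∨ (D ∧ ¬G)) ∧ (K ∧ ¬K))) = True
    (¬S ∧ ((A ↔ Q) → (A ↔ ¬Q))) ∧ ¬((A ↔ D)) = True
      ¬S ∧ ((A ↔ Q) → (A ↔ ¬Q)) = True
        ¬S = True
        (A ↔ Q) → (A ↔ ¬Q) = True
          A ↔ Q = False
          A ↔ ¬Q = True
            ¬Q = False
      ¬((A ↔ D)) = True
        A ↔ D = False
    (((Q ∧ ¬A) → ¬S) ∧ ((¬G ↔ G) ∧ (S ∧ ¬G))) ∨ (((¬G ↔ G) ∨ (D ∧ ¬G)) ∧ (K ∧ ¬K)) = False
      ((Q ∧ ¬A) → ¬S) ∧ ((¬G ↔ G) ∧ (S ∧ ¬G)) = False
        (Q ∧ ¬A) → ¬S = True
          Q ∧ ¬A = True
            ¬A = True
          ¬S = True
        (¬G ↔ G) ∧ (S ∧ ¬G) = False
          ¬G ↔ G = False
            ¬G = True
          S ∧ ¬G = False
            ¬G = True
      ((¬G ↔ G) ∨ (D ∧ ¬G)) ∧ (K ∧ ¬K) = False
        (¬G ↔ G) ∨ (D ∧ ¬G) = True
          ¬G ↔ G = False
            ¬G = True
          D ∧ ¬G = True
            ¬G = True
        K ∧ ¬K = False
          ¬K = False
The formula evaluates to True.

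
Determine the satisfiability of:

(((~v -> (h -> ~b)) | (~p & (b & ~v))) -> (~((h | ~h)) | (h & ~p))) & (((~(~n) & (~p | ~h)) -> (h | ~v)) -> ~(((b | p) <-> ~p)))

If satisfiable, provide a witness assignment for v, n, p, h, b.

v: False; n: True; p: True; h: True; b: True

  ((~v -> (h -> ~b)) | (~p & (b & ~v))) -> (~((h | ~h)) | (h & ~p)) = True
    (~v -> (h -> ~b)) | (~p & (b & ~v)) = False
      ~v -> (h -> ~b) = False
        ~v = True
        h -> ~b = False
          ~b = False
      ~p & (b & ~v) = False
        ~p = False
        b & ~v = True
          ~v = True
    ~((h | ~h)) | (h & ~p) = False
      ~((h | ~h)) = False
        h | ~h = True
          ~h = False
      h & ~p = False
        ~p = False
  ((~(~n) & (~p | ~h)) -> (h | ~v)) -> ~(((b | p) <-> ~p)) = True
    (~(~n) & (~p | ~h)) -> (h | ~v) = True
      ~(~n) & (~p | ~h) = False
        ~(~n) = True
          ~n = False
        ~p | ~h = False
          ~p = False
          ~h = False
      h | ~v = True
        ~v = True
    ~(((b | p) <-> ~p)) = True
      (b | p) <-> ~p = False
        b | p = True
        ~p = False
Both conjuncts True, so the formula holds.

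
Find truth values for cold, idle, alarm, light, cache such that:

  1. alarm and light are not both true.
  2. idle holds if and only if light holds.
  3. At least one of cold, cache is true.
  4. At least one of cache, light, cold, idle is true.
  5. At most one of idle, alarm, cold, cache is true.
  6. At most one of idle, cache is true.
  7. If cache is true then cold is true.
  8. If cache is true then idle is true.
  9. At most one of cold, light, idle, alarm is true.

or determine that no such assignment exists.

cold=T, idle=F, alarm=F, light=F, cache=F

  (1) alarm=F, light=F — not both ✓
  (2) idle=F, light=F — same ✓
  (3) {cold, cache}: 1 true — at least one ✓
  (4) {cache, light, cold, idle}: 1 true — at least one ✓
  (5) {idle, alarm, cold, cache}: 1 true — at most one ✓
  (6) {idle, cache}: 0 true — at most one ✓
  (7) cache=F ⇒ cold: vacuous ✓
  (8) cache=F ⇒ idle: vacuous ✓
  (9) {cold, light, idle, alarm}: 1 true — at most one ✓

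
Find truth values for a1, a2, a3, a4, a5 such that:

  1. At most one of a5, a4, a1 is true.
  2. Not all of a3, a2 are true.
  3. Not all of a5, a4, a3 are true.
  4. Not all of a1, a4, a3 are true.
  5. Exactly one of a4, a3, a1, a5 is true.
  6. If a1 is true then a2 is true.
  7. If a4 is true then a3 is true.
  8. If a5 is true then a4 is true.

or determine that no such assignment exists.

a1: True, a2: True, a3: False, a4: False, a5: False

  (1) {a5, a4, a1}: 1 true — at most one ✓
  (2) {a3, a2}: 1/2 true — not all ✓
  (3) {a5, a4, a3}: 0/3 true — not all ✓
  (4) {a1, a4, a3}: 1/3 true — not all ✓
  (5) {a4, a3, a1, a5}: 1 true — exactly one ✓
  (6) a1=T ⇒ a2: T ✓
  (7) a4=F ⇒ a3: vacuous ✓
  (8) a5=F ⇒ a4: vacuous ✓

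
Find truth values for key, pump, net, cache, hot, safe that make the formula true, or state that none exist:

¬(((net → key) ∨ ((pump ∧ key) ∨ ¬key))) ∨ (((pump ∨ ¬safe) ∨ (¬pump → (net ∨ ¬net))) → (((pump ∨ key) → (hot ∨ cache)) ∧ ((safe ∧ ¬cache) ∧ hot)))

key = True, pump = False, net = True, cache = False, hot = True, safe = True

  ¬(((net → key) ∨ ((pump ∧ key) ∨ ¬key))) ∨ (((pump ∨ ¬safe) ∨ (¬pump → (net ∨ ¬net))) → (((pump ∨ key) → (hot ∨ cache)) ∧ ((safe ∧ ¬cache) ∧ hot))) = True
    ¬(((net → key) ∨ ((pump ∧ key) ∨ ¬key))) = False
      (net → key) ∨ ((pump ∧ key) ∨ ¬key) = True
        net → key = True
        (pump ∧ key) ∨ ¬key = False
          pump ∧ key = False
          ¬key = False
    ((pump ∨ ¬safe) ∨ (¬pump → (net ∨ ¬net))) → (((pump ∨ key) → (hot ∨ cache)) ∧ ((safe ∧ ¬cache) ∧ hot)) = True
      (pump ∨ ¬safe) ∨ (¬pump → (net ∨ ¬net)) = True
        pump ∨ ¬safe = False
          ¬safe = False
        ¬pump → (net ∨ ¬net) = True
          ¬pump = True
          net ∨ ¬net = True
            ¬net = False
      ((pump ∨ key) → (hot ∨ cache)) ∧ ((safe ∧ ¬cache) ∧ hot) = True
        (pump ∨ key) → (hot ∨ cache) = True
          pump ∨ key = True
          hot ∨ cache = True
        (safe ∧ ¬cache) ∧ hot = True
          safe ∧ ¬cache = True
            ¬cache = True
The formula evaluates to True.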